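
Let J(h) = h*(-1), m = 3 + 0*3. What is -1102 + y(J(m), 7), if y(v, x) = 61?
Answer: -1041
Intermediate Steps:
m = 3 (m = 3 + 0 = 3)
J(h) = -h
-1102 + y(J(m), 7) = -1102 + 61 = -1041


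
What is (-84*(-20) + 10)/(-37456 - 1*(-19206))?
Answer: -169/1825 ≈ -0.092603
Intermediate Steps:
(-84*(-20) + 10)/(-37456 - 1*(-19206)) = (1680 + 10)/(-37456 + 19206) = 1690/(-18250) = 1690*(-1/18250) = -169/1825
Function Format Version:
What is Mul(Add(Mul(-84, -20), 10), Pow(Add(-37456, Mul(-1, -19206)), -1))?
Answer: Rational(-169, 1825) ≈ -0.092603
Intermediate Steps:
Mul(Add(Mul(-84, -20), 10), Pow(Add(-37456, Mul(-1, -19206)), -1)) = Mul(Add(1680, 10), Pow(Add(-37456, 19206), -1)) = Mul(1690, Pow(-18250, -1)) = Mul(1690, Rational(-1, 18250)) = Rational(-169, 1825)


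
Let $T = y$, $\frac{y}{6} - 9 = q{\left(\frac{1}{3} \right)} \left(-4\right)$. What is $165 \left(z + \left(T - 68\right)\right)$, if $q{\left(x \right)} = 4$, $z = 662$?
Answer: $91080$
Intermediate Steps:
$y = -42$ ($y = 54 + 6 \cdot 4 \left(-4\right) = 54 + 6 \left(-16\right) = 54 - 96 = -42$)
$T = -42$
$165 \left(z + \left(T - 68\right)\right) = 165 \left(662 - 110\right) = 165 \cdot 552 = 91080$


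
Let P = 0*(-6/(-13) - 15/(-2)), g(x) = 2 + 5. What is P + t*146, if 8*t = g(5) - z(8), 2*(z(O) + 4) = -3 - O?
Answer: 2409/8 ≈ 301.13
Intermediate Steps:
g(x) = 7
z(O) = -11/2 - O/2 (z(O) = -4 + (-3 - O)/2 = -4 + (-3/2 - O/2) = -11/2 - O/2)
P = 0 (P = 0*(-6*(-1/13) - 15*(-½)) = 0*(6/13 + 15/2) = 0*(207/26) = 0)
t = 33/16 (t = (7 - (-11/2 - ½*8))/8 = (7 - (-11/2 - 4))/8 = (7 - 1*(-19/2))/8 = (7 + 19/2)/8 = (⅛)*(33/2) = 33/16 ≈ 2.0625)
P + t*146 = 0 + (33/16)*146 = 0 + 2409/8 = 2409/8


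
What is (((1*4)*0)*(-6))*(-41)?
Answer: 0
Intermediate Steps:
(((1*4)*0)*(-6))*(-41) = ((4*0)*(-6))*(-41) = (0*(-6))*(-41) = 0*(-41) = 0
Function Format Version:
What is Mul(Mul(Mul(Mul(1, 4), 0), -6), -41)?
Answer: 0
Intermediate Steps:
Mul(Mul(Mul(Mul(1, 4), 0), -6), -41) = Mul(Mul(Mul(4, 0), -6), -41) = Mul(Mul(0, -6), -41) = Mul(0, -41) = 0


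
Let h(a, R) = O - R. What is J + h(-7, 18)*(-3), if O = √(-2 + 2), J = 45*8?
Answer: 414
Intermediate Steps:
J = 360
O = 0 (O = √0 = 0)
h(a, R) = -R (h(a, R) = 0 - R = -R)
J + h(-7, 18)*(-3) = 360 - 1*18*(-3) = 360 - 18*(-3) = 360 + 54 = 414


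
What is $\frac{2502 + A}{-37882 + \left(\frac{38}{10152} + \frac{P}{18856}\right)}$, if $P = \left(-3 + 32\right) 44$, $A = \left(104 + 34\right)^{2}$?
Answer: $- \frac{257779188072}{453224394019} \approx -0.56877$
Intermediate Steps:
$A = 19044$ ($A = 138^{2} = 19044$)
$P = 1276$ ($P = 29 \cdot 44 = 1276$)
$\frac{2502 + A}{-37882 + \left(\frac{38}{10152} + \frac{P}{18856}\right)} = \frac{2502 + 19044}{-37882 + \left(\frac{38}{10152} + \frac{1276}{18856}\right)} = \frac{21546}{-37882 + \left(38 \cdot \frac{1}{10152} + 1276 \cdot \frac{1}{18856}\right)} = \frac{21546}{-37882 + \left(\frac{19}{5076} + \frac{319}{4714}\right)} = \frac{21546}{-37882 + \frac{854405}{11964132}} = \frac{21546}{- \frac{453224394019}{11964132}} = 21546 \left(- \frac{11964132}{453224394019}\right) = - \frac{257779188072}{453224394019}$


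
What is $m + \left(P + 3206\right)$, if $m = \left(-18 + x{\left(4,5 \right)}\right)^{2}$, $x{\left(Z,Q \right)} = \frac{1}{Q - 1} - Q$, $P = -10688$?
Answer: $- \frac{111431}{16} \approx -6964.4$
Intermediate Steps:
$x{\left(Z,Q \right)} = \frac{1}{-1 + Q} - Q$
$m = \frac{8281}{16}$ ($m = \left(-18 + \frac{1 + 5 - 5^{2}}{-1 + 5}\right)^{2} = \left(-18 + \frac{1 + 5 - 25}{4}\right)^{2} = \left(-18 + \frac{1}{4} \left(-19\right)\right)^{2} = \left(-18 - \frac{19}{4}\right)^{2} = \left(- \frac{91}{4}\right)^{2} = \frac{8281}{16} \approx 517.56$)
$m + \left(P + 3206\right) = \frac{8281}{16} + \left(-10688 + 3206\right) = \frac{8281}{16} - 7482 = - \frac{111431}{16}$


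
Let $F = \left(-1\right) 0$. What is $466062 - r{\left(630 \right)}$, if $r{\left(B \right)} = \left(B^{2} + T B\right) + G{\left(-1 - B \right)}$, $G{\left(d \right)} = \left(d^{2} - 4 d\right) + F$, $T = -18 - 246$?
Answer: $-165203$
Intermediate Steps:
$F = 0$
$T = -264$ ($T = -18 - 246 = -264$)
$G{\left(d \right)} = d^{2} - 4 d$ ($G{\left(d \right)} = \left(d^{2} - 4 d\right) + 0 = d^{2} - 4 d$)
$r{\left(B \right)} = B^{2} - 264 B + \left(-1 - B\right) \left(-5 - B\right)$ ($r{\left(B \right)} = \left(B^{2} - 264 B\right) + \left(-1 - B\right) \left(-4 - \left(1 + B\right)\right) = \left(B^{2} - 264 B\right) + \left(-1 - B\right) \left(-5 - B\right) = B^{2} - 264 B + \left(-1 - B\right) \left(-5 - B\right)$)
$466062 - r{\left(630 \right)} = 466062 - \left(5 - 162540 + 2 \cdot 630^{2}\right) = 466062 - \left(5 - 162540 + 2 \cdot 396900\right) = 466062 - \left(5 - 162540 + 793800\right) = 466062 - 631265 = -165203$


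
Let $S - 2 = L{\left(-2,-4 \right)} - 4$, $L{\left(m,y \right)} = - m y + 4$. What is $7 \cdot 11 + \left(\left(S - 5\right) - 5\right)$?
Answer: $61$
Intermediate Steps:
$L{\left(m,y \right)} = 4 - m y$ ($L{\left(m,y \right)} = - m y + 4 = 4 - m y$)
$S = -6$ ($S = 2 + \left(\left(4 - \left(-2\right) \left(-4\right)\right) - 4\right) = 2 + \left(\left(4 - 8\right) - 4\right) = 2 - 8 = -6$)
$7 \cdot 11 + \left(\left(S - 5\right) - 5\right) = 7 \cdot 11 - 16 = 77 - 16 = 61$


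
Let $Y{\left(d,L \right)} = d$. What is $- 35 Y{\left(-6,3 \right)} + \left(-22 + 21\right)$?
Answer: $209$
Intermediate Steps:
$- 35 Y{\left(-6,3 \right)} + \left(-22 + 21\right) = \left(-35\right) \left(-6\right) + \left(-22 + 21\right) = 210 - 1 = 209$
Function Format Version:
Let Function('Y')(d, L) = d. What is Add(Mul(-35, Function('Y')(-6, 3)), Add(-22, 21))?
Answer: 209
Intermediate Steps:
Add(Mul(-35, Function('Y')(-6, 3)), Add(-22, 21)) = Add(Mul(-35, -6), Add(-22, 21)) = Add(210, -1) = 209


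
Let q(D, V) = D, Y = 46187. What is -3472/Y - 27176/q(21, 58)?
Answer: -1255250824/969927 ≈ -1294.2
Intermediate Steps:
-3472/Y - 27176/q(21, 58) = -3472/46187 - 27176/21 = -1255250824/969927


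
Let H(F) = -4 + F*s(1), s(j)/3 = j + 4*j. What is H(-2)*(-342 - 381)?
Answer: 24582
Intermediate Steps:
s(j) = 15*j (s(j) = 3*(j + 4*j) = 3*(5*j) = 15*j)
H(F) = -4 + 15*F (H(F) = -4 + F*(15*1) = -4 + F*15 = -4 + 15*F)
H(-2)*(-342 - 381) = (-4 + 15*(-2))*(-342 - 381) = (-4 - 30)*(-723) = -34*(-723) = 24582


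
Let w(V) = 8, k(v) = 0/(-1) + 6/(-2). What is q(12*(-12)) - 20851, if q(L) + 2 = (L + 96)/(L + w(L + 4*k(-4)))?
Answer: -354495/17 ≈ -20853.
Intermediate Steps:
k(v) = -3 (k(v) = 0*(-1) + 6*(-½) = 0 - 3 = -3)
q(L) = -2 + (96 + L)/(8 + L) (q(L) = -2 + (L + 96)/(L + 8) = -2 + (96 + L)/(8 + L))
q(12*(-12)) - 20851 = (80 - 12*(-12))/(8 + 12*(-12)) - 20851 = (80 - 1*(-144))/(8 - 144) - 20851 = (80 + 144)/(-136) - 20851 = -1/136*224 - 20851 = -28/17 - 20851 = -354495/17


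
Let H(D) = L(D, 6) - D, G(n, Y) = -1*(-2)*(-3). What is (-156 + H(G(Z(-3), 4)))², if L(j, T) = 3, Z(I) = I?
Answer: 21609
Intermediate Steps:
G(n, Y) = -6 (G(n, Y) = 2*(-3) = -6)
H(D) = 3 - D
(-156 + H(G(Z(-3), 4)))² = (-156 + (3 - 1*(-6)))² = (-156 + (3 + 6))² = (-156 + 9)² = (-147)² = 21609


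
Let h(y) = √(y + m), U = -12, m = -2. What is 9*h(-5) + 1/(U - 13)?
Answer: -1/25 + 9*I*√7 ≈ -0.04 + 23.812*I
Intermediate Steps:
h(y) = √(-2 + y) (h(y) = √(y - 2) = √(-2 + y))
9*h(-5) + 1/(U - 13) = 9*√(-2 - 5) + 1/(-12 - 13) = 9*√(-7) + 1/(-25) = 9*(I*√7) - 1/25 = 9*I*√7 - 1/25 = -1/25 + 9*I*√7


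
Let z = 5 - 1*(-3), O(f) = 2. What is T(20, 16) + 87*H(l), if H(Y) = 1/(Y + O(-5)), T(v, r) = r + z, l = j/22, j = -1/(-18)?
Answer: 53484/793 ≈ 67.445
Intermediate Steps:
j = 1/18 (j = -1*(-1/18) = 1/18 ≈ 0.055556)
z = 8 (z = 5 + 3 = 8)
l = 1/396 (l = (1/18)/22 = (1/18)*(1/22) = 1/396 ≈ 0.0025253)
T(v, r) = 8 + r (T(v, r) = r + 8 = 8 + r)
H(Y) = 1/(2 + Y) (H(Y) = 1/(Y + 2) = 1/(2 + Y))
T(20, 16) + 87*H(l) = (8 + 16) + 87/(2 + 1/396) = 24 + 87/(793/396) = 24 + 87*(396/793) = 24 + 34452/793 = 53484/793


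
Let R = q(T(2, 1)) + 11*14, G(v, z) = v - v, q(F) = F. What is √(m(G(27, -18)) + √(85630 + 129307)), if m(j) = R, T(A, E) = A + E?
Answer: √(157 + √214937) ≈ 24.912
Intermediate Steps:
G(v, z) = 0
R = 157 (R = (2 + 1) + 11*14 = 3 + 154 = 157)
m(j) = 157
√(m(G(27, -18)) + √(85630 + 129307)) = √(157 + √(85630 + 129307)) = √(157 + √214937)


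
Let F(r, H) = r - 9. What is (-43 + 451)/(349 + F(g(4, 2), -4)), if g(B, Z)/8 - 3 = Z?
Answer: 102/95 ≈ 1.0737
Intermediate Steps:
g(B, Z) = 24 + 8*Z
F(r, H) = -9 + r
(-43 + 451)/(349 + F(g(4, 2), -4)) = (-43 + 451)/(349 + (-9 + (24 + 8*2))) = 408/(349 + (-9 + (24 + 16))) = 408/(349 + (-9 + 40)) = 408/(349 + 31) = 408/380 = 408*(1/380) = 102/95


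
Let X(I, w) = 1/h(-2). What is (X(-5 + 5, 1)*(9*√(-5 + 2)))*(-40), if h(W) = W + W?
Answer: 90*I*√3 ≈ 155.88*I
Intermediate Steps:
h(W) = 2*W
X(I, w) = -¼ (X(I, w) = 1/(2*(-2)) = 1/(-4) = -¼)
(X(-5 + 5, 1)*(9*√(-5 + 2)))*(-40) = -9*√(-5 + 2)/4*(-40) = -9*√(-3)/4*(-40) = -9*I*√3/4*(-40) = 90*I*√3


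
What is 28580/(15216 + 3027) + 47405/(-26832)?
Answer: -32650285/163165392 ≈ -0.20011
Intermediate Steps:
28580/(15216 + 3027) + 47405/(-26832) = 28580/18243 + 47405*(-1/26832) = 28580*(1/18243) - 47405/26832 = 28580/18243 - 47405/26832 = -32650285/163165392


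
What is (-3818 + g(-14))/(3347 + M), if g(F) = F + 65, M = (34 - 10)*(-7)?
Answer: -3767/3179 ≈ -1.1850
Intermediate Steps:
M = -168 (M = 24*(-7) = -168)
g(F) = 65 + F
(-3818 + g(-14))/(3347 + M) = (-3818 + (65 - 14))/(3347 - 168) = (-3818 + 51)/3179 = -3767*1/3179 = -3767/3179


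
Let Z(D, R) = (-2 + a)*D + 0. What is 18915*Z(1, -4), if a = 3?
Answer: 18915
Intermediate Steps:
Z(D, R) = D (Z(D, R) = (-2 + 3)*D + 0 = 1*D + 0 = D + 0 = D)
18915*Z(1, -4) = 18915*1 = 18915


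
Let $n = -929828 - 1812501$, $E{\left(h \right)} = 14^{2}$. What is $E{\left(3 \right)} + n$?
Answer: $-2742133$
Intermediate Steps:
$E{\left(h \right)} = 196$
$n = -2742329$
$E{\left(3 \right)} + n = 196 - 2742329 = -2742133$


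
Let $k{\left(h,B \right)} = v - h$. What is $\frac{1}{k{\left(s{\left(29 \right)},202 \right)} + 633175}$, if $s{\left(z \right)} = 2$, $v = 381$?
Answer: $\frac{1}{633554} \approx 1.5784 \cdot 10^{-6}$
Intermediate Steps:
$k{\left(h,B \right)} = 381 - h$
$\frac{1}{k{\left(s{\left(29 \right)},202 \right)} + 633175} = \frac{1}{\left(381 - 2\right) + 633175} = \frac{1}{379 + 633175} = \frac{1}{633554}$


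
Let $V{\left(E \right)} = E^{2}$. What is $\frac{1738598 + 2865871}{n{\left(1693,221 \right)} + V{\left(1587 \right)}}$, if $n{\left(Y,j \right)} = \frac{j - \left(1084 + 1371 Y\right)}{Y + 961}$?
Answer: $\frac{6110130363}{3340980080} \approx 1.8288$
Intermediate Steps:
$n{\left(Y,j \right)} = \frac{-1084 + j - 1371 Y}{961 + Y}$ ($n{\left(Y,j \right)} = \frac{j - \left(1084 + 1371 Y\right)}{961 + Y} = \frac{-1084 + j - 1371 Y}{961 + Y}$)
$\frac{1738598 + 2865871}{n{\left(1693,221 \right)} + V{\left(1587 \right)}} = \frac{1738598 + 2865871}{\frac{-1084 + 221 - 2321103}{961 + 1693} + 1587^{2}} = \frac{4604469}{\frac{-1084 + 221 - 2321103}{2654} + 2518569} = \frac{4604469}{\frac{1}{2654} \left(-2321966\right) + 2518569} = \frac{4604469}{- \frac{1160983}{1327} + 2518569} = \frac{4604469}{\frac{3340980080}{1327}} = 4604469 \cdot \frac{1327}{3340980080} = \frac{6110130363}{3340980080}$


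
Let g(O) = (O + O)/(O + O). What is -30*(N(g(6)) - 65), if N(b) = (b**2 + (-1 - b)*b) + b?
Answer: 1950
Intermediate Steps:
g(O) = 1 (g(O) = (2*O)/((2*O)) = (2*O)*(1/(2*O)) = 1)
N(b) = b + b**2 + b*(-1 - b) (N(b) = (b**2 + b*(-1 - b)) + b = b + b**2 + b*(-1 - b))
-30*(N(g(6)) - 65) = -30*(0 - 65) = -30*(-65) = 1950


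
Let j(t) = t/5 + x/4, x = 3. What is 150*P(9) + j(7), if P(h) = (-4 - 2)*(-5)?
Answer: 90043/20 ≈ 4502.1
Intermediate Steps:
P(h) = 30 (P(h) = -6*(-5) = 30)
j(t) = ¾ + t/5 (j(t) = t/5 + 3/4 = t*(⅕) + 3*(¼) = t/5 + ¾ = ¾ + t/5)
150*P(9) + j(7) = 150*30 + (¾ + (⅕)*7) = 4500 + (¾ + 7/5) = 4500 + 43/20 = 90043/20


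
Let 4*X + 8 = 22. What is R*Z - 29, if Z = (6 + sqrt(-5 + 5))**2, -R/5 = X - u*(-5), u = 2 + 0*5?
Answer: -2459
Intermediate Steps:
X = 7/2 (X = -2 + (1/4)*22 = -2 + 11/2 = 7/2 ≈ 3.5000)
u = 2 (u = 2 + 0 = 2)
R = -135/2 (R = -5*(7/2 - 2*(-5)) = -5*(7/2 - 1*(-10)) = -5*(7/2 + 10) = -5*27/2 = -135/2 ≈ -67.500)
Z = 36 (Z = (6 + sqrt(0))**2 = (6 + 0)**2 = 6**2 = 36)
R*Z - 29 = -135/2*36 - 29 = -2430 - 29 = -2459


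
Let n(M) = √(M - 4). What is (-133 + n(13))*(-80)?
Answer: 10400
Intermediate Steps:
n(M) = √(-4 + M)
(-133 + n(13))*(-80) = (-133 + √(-4 + 13))*(-80) = (-133 + √9)*(-80) = (-133 + 3)*(-80) = -130*(-80) = 10400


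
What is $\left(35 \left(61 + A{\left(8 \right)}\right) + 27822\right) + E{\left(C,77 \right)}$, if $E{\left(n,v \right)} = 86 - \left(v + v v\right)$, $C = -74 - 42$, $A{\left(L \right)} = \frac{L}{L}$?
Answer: $24072$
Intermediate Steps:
$A{\left(L \right)} = 1$
$C = -116$ ($C = -74 - 42 = -116$)
$E{\left(n,v \right)} = 86 - v - v^{2}$ ($E{\left(n,v \right)} = 86 - \left(v + v^{2}\right) = 86 - v - v^{2}$)
$\left(35 \left(61 + A{\left(8 \right)}\right) + 27822\right) + E{\left(C,77 \right)} = \left(35 \left(61 + 1\right) + 27822\right) - 5920 = \left(35 \cdot 62 + 27822\right) - 5920 = \left(2170 + 27822\right) - 5920 = 29992 - 5920 = 24072$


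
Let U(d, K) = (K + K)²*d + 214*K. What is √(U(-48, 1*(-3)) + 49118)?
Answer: 2*√11687 ≈ 216.21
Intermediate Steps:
U(d, K) = 214*K + 4*d*K² (U(d, K) = (2*K)²*d + 214*K = (4*K²)*d + 214*K = 4*d*K² + 214*K = 214*K + 4*d*K²)
√(U(-48, 1*(-3)) + 49118) = √(2*(1*(-3))*(107 + 2*(1*(-3))*(-48)) + 49118) = √(2*(-3)*(107 + 2*(-3)*(-48)) + 49118) = √(2*(-3)*(107 + 288) + 49118) = √(2*(-3)*395 + 49118) = √(-2370 + 49118) = √46748 = 2*√11687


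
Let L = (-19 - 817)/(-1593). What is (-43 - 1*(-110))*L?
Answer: 56012/1593 ≈ 35.161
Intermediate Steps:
L = 836/1593 (L = -836*(-1/1593) = 836/1593 ≈ 0.52480)
(-43 - 1*(-110))*L = (-43 - 1*(-110))*(836/1593) = (-43 + 110)*(836/1593) = 67*(836/1593) = 56012/1593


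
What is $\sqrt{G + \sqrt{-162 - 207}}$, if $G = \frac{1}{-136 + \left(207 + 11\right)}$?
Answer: $\frac{\sqrt{82 + 20172 i \sqrt{41}}}{82} \approx 3.1001 + 3.0982 i$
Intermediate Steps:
$G = \frac{1}{82}$ ($G = \frac{1}{-136 + 218} = \frac{1}{82} \approx 0.012195$)
$\sqrt{G + \sqrt{-162 - 207}} = \sqrt{\frac{1}{82} + \sqrt{-162 - 207}} = \sqrt{\frac{1}{82} + \sqrt{-369}} = \sqrt{\frac{1}{82} + 3 i \sqrt{41}}$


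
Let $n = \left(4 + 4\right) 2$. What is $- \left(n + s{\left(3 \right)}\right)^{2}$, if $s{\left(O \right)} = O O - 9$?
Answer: $-256$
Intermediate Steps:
$s{\left(O \right)} = -9 + O^{2}$ ($s{\left(O \right)} = O^{2} - 9 = -9 + O^{2}$)
$n = 16$ ($n = 8 \cdot 2 = 16$)
$- \left(n + s{\left(3 \right)}\right)^{2} = - \left(16 - \left(9 - 3^{2}\right)\right)^{2} = - \left(16 + \left(-9 + 9\right)\right)^{2} = - \left(16 + 0\right)^{2} = - 16^{2} = \left(-1\right) 256 = -256$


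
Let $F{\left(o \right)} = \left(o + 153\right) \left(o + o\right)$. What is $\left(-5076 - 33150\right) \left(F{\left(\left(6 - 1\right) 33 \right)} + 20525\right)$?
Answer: $-4796025090$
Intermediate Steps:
$F{\left(o \right)} = 2 o \left(153 + o\right)$ ($F{\left(o \right)} = \left(153 + o\right) 2 o = 2 o \left(153 + o\right)$)
$\left(-5076 - 33150\right) \left(F{\left(\left(6 - 1\right) 33 \right)} + 20525\right) = \left(-5076 - 33150\right) \left(2 \left(6 - 1\right) 33 \left(153 + \left(6 - 1\right) 33\right) + 20525\right) = - 38226 \left(2 \cdot 5 \cdot 33 \left(153 + 5 \cdot 33\right) + 20525\right) = - 38226 \left(2 \cdot 165 \left(153 + 165\right) + 20525\right) = - 38226 \left(2 \cdot 165 \cdot 318 + 20525\right) = - 38226 \left(104940 + 20525\right) = \left(-38226\right) 125465 = -4796025090$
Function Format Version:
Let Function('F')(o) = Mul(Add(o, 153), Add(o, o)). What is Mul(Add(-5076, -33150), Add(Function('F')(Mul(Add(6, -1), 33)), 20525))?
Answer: -4796025090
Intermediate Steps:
Function('F')(o) = Mul(2, o, Add(153, o)) (Function('F')(o) = Mul(Add(153, o), Mul(2, o)) = Mul(2, o, Add(153, o)))
Mul(Add(-5076, -33150), Add(Function('F')(Mul(Add(6, -1), 33)), 20525)) = Mul(Add(-5076, -33150), Add(Mul(2, Mul(Add(6, -1), 33), Add(153, Mul(Add(6, -1), 33))), 20525)) = Mul(-38226, Add(Mul(2, Mul(5, 33), Add(153, Mul(5, 33))), 20525)) = Mul(-38226, Add(Mul(2, 165, Add(153, 165)), 20525)) = Mul(-38226, Add(Mul(2, 165, 318), 20525)) = Mul(-38226, Add(104940, 20525)) = Mul(-38226, 125465) = -4796025090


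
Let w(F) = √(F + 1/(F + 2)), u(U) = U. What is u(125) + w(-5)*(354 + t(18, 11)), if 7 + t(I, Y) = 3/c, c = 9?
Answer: 125 + 4168*I*√3/9 ≈ 125.0 + 802.13*I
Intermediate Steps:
w(F) = √(F + 1/(2 + F))
t(I, Y) = -20/3 (t(I, Y) = -7 + 3/9 = -7 + 3*(⅑) = -7 + ⅓ = -20/3)
u(125) + w(-5)*(354 + t(18, 11)) = 125 + √((1 - 5*(2 - 5))/(2 - 5))*(354 - 20/3) = 125 + √((1 - 5*(-3))/(-3))*(1042/3) = 125 + √(-(1 + 15)/3)*(1042/3) = 125 + √(-⅓*16)*(1042/3) = 125 + √(-16/3)*(1042/3) = 125 + (4*I*√3/3)*(1042/3) = 125 + 4168*I*√3/9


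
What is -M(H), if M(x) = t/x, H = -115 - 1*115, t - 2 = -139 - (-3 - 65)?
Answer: -3/10 ≈ -0.30000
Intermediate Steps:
t = -69 (t = 2 + (-139 - (-3 - 65)) = 2 + (-139 - 1*(-68)) = 2 + (-139 + 68) = 2 - 71 = -69)
H = -230 (H = -115 - 115 = -230)
M(x) = -69/x
-M(H) = -(-69)/(-230) = -(-69)*(-1)/230 = -1*3/10 = -3/10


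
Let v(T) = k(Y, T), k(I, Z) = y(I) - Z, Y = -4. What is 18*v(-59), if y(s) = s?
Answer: 990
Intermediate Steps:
k(I, Z) = I - Z
v(T) = -4 - T
18*v(-59) = 18*(-4 - 1*(-59)) = 18*(-4 + 59) = 18*55 = 990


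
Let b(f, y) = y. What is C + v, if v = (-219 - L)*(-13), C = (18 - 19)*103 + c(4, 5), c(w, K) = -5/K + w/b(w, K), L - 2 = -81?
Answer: 8584/5 ≈ 1716.8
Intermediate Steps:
L = -79 (L = 2 - 81 = -79)
c(w, K) = -5/K + w/K
C = -516/5 (C = (18 - 19)*103 + (-5 + 4)/5 = -1*103 + (1/5)*(-1) = -103 - 1/5 = -516/5 ≈ -103.20)
v = 1820 (v = (-219 - 1*(-79))*(-13) = (-219 + 79)*(-13) = -140*(-13) = 1820)
C + v = -516/5 + 1820 = 8584/5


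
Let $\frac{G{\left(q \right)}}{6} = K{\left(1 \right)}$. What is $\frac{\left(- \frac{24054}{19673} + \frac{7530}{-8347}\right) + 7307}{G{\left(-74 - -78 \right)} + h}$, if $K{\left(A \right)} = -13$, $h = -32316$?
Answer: $- \frac{1199537433589}{5319435941214} \approx -0.2255$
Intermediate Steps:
$G{\left(q \right)} = -78$ ($G{\left(q \right)} = 6 \left(-13\right) = -78$)
$\frac{\left(- \frac{24054}{19673} + \frac{7530}{-8347}\right) + 7307}{G{\left(-74 - -78 \right)} + h} = \frac{\left(- \frac{24054}{19673} + \frac{7530}{-8347}\right) + 7307}{-78 - 32316} = \frac{\left(\left(-24054\right) \frac{1}{19673} + 7530 \left(- \frac{1}{8347}\right)\right) + 7307}{-32394} = \left(\left(- \frac{24054}{19673} - \frac{7530}{8347}\right) + 7307\right) \left(- \frac{1}{32394}\right) = \left(- \frac{348916428}{164210531} + 7307\right) \left(- \frac{1}{32394}\right) = \frac{1199537433589}{164210531} \left(- \frac{1}{32394}\right) = - \frac{1199537433589}{5319435941214}$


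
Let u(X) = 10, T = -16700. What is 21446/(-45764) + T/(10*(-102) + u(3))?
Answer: 37129917/2311082 ≈ 16.066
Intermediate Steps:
21446/(-45764) + T/(10*(-102) + u(3)) = 21446/(-45764) - 16700/(10*(-102) + 10) = 21446*(-1/45764) - 16700/(-1020 + 10) = -10723/22882 - 16700/(-1010) = -10723/22882 - 16700*(-1/1010) = -10723/22882 + 1670/101 = 37129917/2311082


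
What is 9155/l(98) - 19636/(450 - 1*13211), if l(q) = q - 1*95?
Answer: 116885863/38283 ≈ 3053.2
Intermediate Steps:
l(q) = -95 + q (l(q) = q - 95 = -95 + q)
9155/l(98) - 19636/(450 - 1*13211) = 9155/(-95 + 98) - 19636/(450 - 1*13211) = 9155/3 - 19636/(450 - 13211) = 9155*(⅓) - 19636/(-12761) = 9155/3 - 19636*(-1/12761) = 9155/3 + 19636/12761 = 116885863/38283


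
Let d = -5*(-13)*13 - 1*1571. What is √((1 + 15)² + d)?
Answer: I*√470 ≈ 21.679*I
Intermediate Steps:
d = -726 (d = 65*13 - 1571 = 845 - 1571 = -726)
√((1 + 15)² + d) = √((1 + 15)² - 726) = √(16² - 726) = √(256 - 726) = √(-470) = I*√470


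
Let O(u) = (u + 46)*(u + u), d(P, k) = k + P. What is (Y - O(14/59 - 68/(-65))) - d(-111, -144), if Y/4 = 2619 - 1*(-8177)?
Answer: 637082114567/14707225 ≈ 43318.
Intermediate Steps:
d(P, k) = P + k
O(u) = 2*u*(46 + u) (O(u) = (46 + u)*(2*u) = 2*u*(46 + u))
Y = 43184 (Y = 4*(2619 - 1*(-8177)) = 4*(2619 + 8177) = 4*10796 = 43184)
(Y - O(14/59 - 68/(-65))) - d(-111, -144) = (43184 - 2*(14/59 - 68/(-65))*(46 + (14/59 - 68/(-65)))) - (-111 - 144) = (43184 - 2*(14*(1/59) - 68*(-1/65))*(46 + (14*(1/59) - 68*(-1/65)))) - 1*(-255) = (43184 - 2*(14/59 + 68/65)*(46 + (14/59 + 68/65))) + 255 = (43184 - 2*4922*(46 + 4922/3835)/3835) + 255 = (43184 - 2*4922*181332/(3835*3835)) + 255 = (43184 - 1*1785032208/14707225) + 255 = (43184 - 1785032208/14707225) + 255 = 633331772192/14707225 + 255 = 637082114567/14707225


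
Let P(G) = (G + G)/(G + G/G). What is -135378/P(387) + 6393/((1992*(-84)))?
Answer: -162762714481/2398368 ≈ -67864.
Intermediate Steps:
P(G) = 2*G/(1 + G) (P(G) = (2*G)/(G + 1) = (2*G)/(1 + G) = 2*G/(1 + G))
-135378/P(387) + 6393/((1992*(-84))) = -135378/(2*387/(1 + 387)) + 6393/((1992*(-84))) = -135378/(2*387/388) + 6393/(-167328) = -135378/(2*387*(1/388)) + 6393*(-1/167328) = -135378/387/194 - 2131/55776 = -135378*194/387 - 2131/55776 = -2918148/43 - 2131/55776 = -162762714481/2398368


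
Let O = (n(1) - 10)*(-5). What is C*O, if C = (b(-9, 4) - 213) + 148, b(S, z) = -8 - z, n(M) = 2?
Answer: -3080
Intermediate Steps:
O = 40 (O = (2 - 10)*(-5) = -8*(-5) = 40)
C = -77 (C = ((-8 - 1*4) - 213) + 148 = ((-8 - 4) - 213) + 148 = (-12 - 213) + 148 = -225 + 148 = -77)
C*O = -77*40 = -3080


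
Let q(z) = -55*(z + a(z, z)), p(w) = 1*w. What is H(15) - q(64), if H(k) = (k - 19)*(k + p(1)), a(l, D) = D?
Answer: 6976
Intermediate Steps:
p(w) = w
q(z) = -110*z (q(z) = -55*(z + z) = -110*z)
H(k) = (1 + k)*(-19 + k) (H(k) = (k - 19)*(k + 1) = (-19 + k)*(1 + k) = (1 + k)*(-19 + k))
H(15) - q(64) = (-19 + 15² - 18*15) - (-110)*64 = (-19 + 225 - 270) - 1*(-7040) = -64 + 7040 = 6976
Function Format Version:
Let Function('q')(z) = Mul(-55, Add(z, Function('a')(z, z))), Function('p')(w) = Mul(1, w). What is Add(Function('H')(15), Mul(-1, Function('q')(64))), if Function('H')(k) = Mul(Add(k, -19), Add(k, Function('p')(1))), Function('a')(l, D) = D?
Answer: 6976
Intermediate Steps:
Function('p')(w) = w
Function('q')(z) = Mul(-110, z) (Function('q')(z) = Mul(-55, Add(z, z)) = Mul(-55, Mul(2, z)) = Mul(-110, z))
Function('H')(k) = Mul(Add(1, k), Add(-19, k)) (Function('H')(k) = Mul(Add(k, -19), Add(k, 1)) = Mul(Add(-19, k), Add(1, k)) = Mul(Add(1, k), Add(-19, k)))
Add(Function('H')(15), Mul(-1, Function('q')(64))) = Add(Add(-19, Pow(15, 2), Mul(-18, 15)), Mul(-1, Mul(-110, 64))) = Add(Add(-19, 225, -270), Mul(-1, -7040)) = Add(-64, 7040) = 6976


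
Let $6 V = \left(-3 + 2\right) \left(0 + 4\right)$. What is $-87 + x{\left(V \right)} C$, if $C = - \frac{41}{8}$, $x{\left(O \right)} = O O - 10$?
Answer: $- \frac{1369}{36} \approx -38.028$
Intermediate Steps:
$V = - \frac{2}{3}$ ($V = \frac{\left(-3 + 2\right) \left(0 + 4\right)}{6} = \frac{\left(-1\right) 4}{6} = \frac{1}{6} \left(-4\right) = - \frac{2}{3} \approx -0.66667$)
$x{\left(O \right)} = -10 + O^{2}$ ($x{\left(O \right)} = O^{2} - 10 = -10 + O^{2}$)
$C = - \frac{41}{8}$ ($C = \left(-41\right) \frac{1}{8} = - \frac{41}{8} \approx -5.125$)
$-87 + x{\left(V \right)} C = -87 + \left(-10 + \left(- \frac{2}{3}\right)^{2}\right) \left(- \frac{41}{8}\right) = -87 + \left(-10 + \frac{4}{9}\right) \left(- \frac{41}{8}\right) = -87 - - \frac{1763}{36} = -87 + \frac{1763}{36} = - \frac{1369}{36}$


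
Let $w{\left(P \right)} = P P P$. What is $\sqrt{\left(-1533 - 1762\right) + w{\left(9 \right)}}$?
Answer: $i \sqrt{2566} \approx 50.656 i$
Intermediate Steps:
$w{\left(P \right)} = P^{3}$ ($w{\left(P \right)} = P^{2} P = P^{3}$)
$\sqrt{\left(-1533 - 1762\right) + w{\left(9 \right)}} = \sqrt{\left(-1533 - 1762\right) + 9^{3}} = \sqrt{\left(-1533 - 1762\right) + 729} = \sqrt{-3295 + 729} = \sqrt{-2566} = i \sqrt{2566}$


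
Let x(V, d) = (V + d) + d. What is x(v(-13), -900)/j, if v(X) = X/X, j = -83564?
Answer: 1799/83564 ≈ 0.021528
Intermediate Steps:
v(X) = 1
x(V, d) = V + 2*d
x(v(-13), -900)/j = (1 + 2*(-900))/(-83564) = (1 - 1800)*(-1/83564) = -1799*(-1/83564) = 1799/83564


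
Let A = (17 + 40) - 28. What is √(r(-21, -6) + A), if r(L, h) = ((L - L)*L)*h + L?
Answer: 2*√2 ≈ 2.8284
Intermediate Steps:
A = 29 (A = 57 - 28 = 29)
r(L, h) = L (r(L, h) = (0*L)*h + L = 0*h + L = 0 + L = L)
√(r(-21, -6) + A) = √(-21 + 29) = √8 = 2*√2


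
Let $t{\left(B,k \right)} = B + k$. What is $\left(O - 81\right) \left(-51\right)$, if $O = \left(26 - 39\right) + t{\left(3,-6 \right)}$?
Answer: $4947$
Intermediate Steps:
$O = -16$ ($O = \left(26 - 39\right) + \left(3 - 6\right) = -13 - 3 = -16$)
$\left(O - 81\right) \left(-51\right) = \left(-16 - 81\right) \left(-51\right) = \left(-97\right) \left(-51\right) = 4947$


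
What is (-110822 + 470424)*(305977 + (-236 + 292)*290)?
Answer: 115869877634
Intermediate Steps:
(-110822 + 470424)*(305977 + (-236 + 292)*290) = 359602*(305977 + 56*290) = 359602*(305977 + 16240) = 359602*322217 = 115869877634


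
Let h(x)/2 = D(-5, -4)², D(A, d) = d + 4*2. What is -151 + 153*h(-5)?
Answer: 4745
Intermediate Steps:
D(A, d) = 8 + d (D(A, d) = d + 8 = 8 + d)
h(x) = 32 (h(x) = 2*(8 - 4)² = 2*4² = 2*16 = 32)
-151 + 153*h(-5) = -151 + 153*32 = -151 + 4896 = 4745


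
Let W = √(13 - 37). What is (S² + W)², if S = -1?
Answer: -23 + 4*I*√6 ≈ -23.0 + 9.798*I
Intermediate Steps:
W = 2*I*√6 (W = √(-24) = 2*I*√6 ≈ 4.899*I)
(S² + W)² = ((-1)² + 2*I*√6)² = (1 + 2*I*√6)²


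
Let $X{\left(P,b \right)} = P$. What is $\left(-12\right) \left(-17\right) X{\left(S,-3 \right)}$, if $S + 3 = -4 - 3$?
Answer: $-2040$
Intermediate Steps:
$S = -10$ ($S = -3 - 7 = -10$)
$\left(-12\right) \left(-17\right) X{\left(S,-3 \right)} = \left(-12\right) \left(-17\right) \left(-10\right) = 204 \left(-10\right) = -2040$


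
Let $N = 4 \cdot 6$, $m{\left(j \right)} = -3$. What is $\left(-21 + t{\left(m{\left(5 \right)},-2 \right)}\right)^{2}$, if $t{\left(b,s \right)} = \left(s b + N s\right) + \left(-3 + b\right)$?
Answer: $4761$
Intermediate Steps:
$N = 24$
$t{\left(b,s \right)} = -3 + b + 24 s + b s$ ($t{\left(b,s \right)} = \left(s b + 24 s\right) + \left(-3 + b\right) = \left(b s + 24 s\right) + \left(-3 + b\right) = \left(24 s + b s\right) + \left(-3 + b\right) = -3 + b + 24 s + b s$)
$\left(-21 + t{\left(m{\left(5 \right)},-2 \right)}\right)^{2} = \left(-21 - 48\right)^{2} = \left(-69\right)^{2} = 4761$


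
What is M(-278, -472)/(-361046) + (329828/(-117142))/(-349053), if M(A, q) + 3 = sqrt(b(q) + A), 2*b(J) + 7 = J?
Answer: 3266883509/199496291880354 - 3*I*sqrt(230)/722092 ≈ 1.6376e-5 - 6.3008e-5*I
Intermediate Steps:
b(J) = -7/2 + J/2
M(A, q) = -3 + sqrt(-7/2 + A + q/2) (M(A, q) = -3 + sqrt((-7/2 + q/2) + A) = -3 + sqrt(-7/2 + A + q/2))
M(-278, -472)/(-361046) + (329828/(-117142))/(-349053) = (-3 + sqrt(-14 + 2*(-472) + 4*(-278))/2)/(-361046) + (329828/(-117142))/(-349053) = (-3 + sqrt(-14 - 944 - 1112)/2)*(-1/361046) + (329828*(-1/117142))*(-1/349053) = (-3 + sqrt(-2070)/2)*(-1/361046) - 164914/58571*(-1/349053) = (-3 + (3*I*sqrt(230))/2)*(-1/361046) + 164914/20444383263 = (-3 + 3*I*sqrt(230)/2)*(-1/361046) + 164914/20444383263 = (3/361046 - 3*I*sqrt(230)/722092) + 164914/20444383263 = 3266883509/199496291880354 - 3*I*sqrt(230)/722092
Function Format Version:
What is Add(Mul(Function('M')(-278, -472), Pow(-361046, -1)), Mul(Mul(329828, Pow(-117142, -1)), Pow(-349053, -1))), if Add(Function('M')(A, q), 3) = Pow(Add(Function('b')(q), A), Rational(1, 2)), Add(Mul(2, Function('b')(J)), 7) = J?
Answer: Add(Rational(3266883509, 199496291880354), Mul(Rational(-3, 722092), I, Pow(230, Rational(1, 2)))) ≈ Add(1.6376e-5, Mul(-6.3008e-5, I))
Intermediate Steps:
Function('b')(J) = Add(Rational(-7, 2), Mul(Rational(1, 2), J))
Function('M')(A, q) = Add(-3, Pow(Add(Rational(-7, 2), A, Mul(Rational(1, 2), q)), Rational(1, 2))) (Function('M')(A, q) = Add(-3, Pow(Add(Add(Rational(-7, 2), Mul(Rational(1, 2), q)), A), Rational(1, 2))) = Add(-3, Pow(Add(Rational(-7, 2), A, Mul(Rational(1, 2), q)), Rational(1, 2))))
Add(Mul(Function('M')(-278, -472), Pow(-361046, -1)), Mul(Mul(329828, Pow(-117142, -1)), Pow(-349053, -1))) = Add(Mul(Add(-3, Mul(Rational(1, 2), Pow(Add(-14, Mul(2, -472), Mul(4, -278)), Rational(1, 2)))), Pow(-361046, -1)), Mul(Mul(329828, Pow(-117142, -1)), Pow(-349053, -1))) = Add(Mul(Add(-3, Mul(Rational(1, 2), Pow(Add(-14, -944, -1112), Rational(1, 2)))), Rational(-1, 361046)), Mul(Mul(329828, Rational(-1, 117142)), Rational(-1, 349053))) = Add(Mul(Add(-3, Mul(Rational(1, 2), Pow(-2070, Rational(1, 2)))), Rational(-1, 361046)), Mul(Rational(-164914, 58571), Rational(-1, 349053))) = Add(Mul(Add(-3, Mul(Rational(1, 2), Mul(3, I, Pow(230, Rational(1, 2))))), Rational(-1, 361046)), Rational(164914, 20444383263)) = Add(Mul(Add(-3, Mul(Rational(3, 2), I, Pow(230, Rational(1, 2)))), Rational(-1, 361046)), Rational(164914, 20444383263)) = Add(Add(Rational(3, 361046), Mul(Rational(-3, 722092), I, Pow(230, Rational(1, 2)))), Rational(164914, 20444383263)) = Add(Rational(3266883509, 199496291880354), Mul(Rational(-3, 722092), I, Pow(230, Rational(1, 2))))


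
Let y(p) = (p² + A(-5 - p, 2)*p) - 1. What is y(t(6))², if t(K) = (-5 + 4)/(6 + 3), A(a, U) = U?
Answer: 9604/6561 ≈ 1.4638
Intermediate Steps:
t(K) = -⅑ (t(K) = -1/9 = -1*⅑ = -⅑)
y(p) = -1 + p² + 2*p (y(p) = (p² + 2*p) - 1 = -1 + p² + 2*p)
y(t(6))² = (-1 + (-⅑)² + 2*(-⅑))² = (-1 + 1/81 - 2/9)² = (-98/81)² = 9604/6561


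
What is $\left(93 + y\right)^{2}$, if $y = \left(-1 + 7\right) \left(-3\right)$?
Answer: $5625$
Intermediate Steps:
$y = -18$ ($y = 6 \left(-3\right) = -18$)
$\left(93 + y\right)^{2} = \left(93 - 18\right)^{2} = 75^{2} = 5625$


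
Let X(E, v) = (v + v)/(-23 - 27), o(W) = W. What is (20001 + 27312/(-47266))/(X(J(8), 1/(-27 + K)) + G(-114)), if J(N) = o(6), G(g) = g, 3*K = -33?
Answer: -449036478150/2559430267 ≈ -175.44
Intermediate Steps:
K = -11 (K = (1/3)*(-33) = -11)
J(N) = 6
X(E, v) = -v/25 (X(E, v) = (2*v)/(-50) = (2*v)*(-1/50) = -v/25)
(20001 + 27312/(-47266))/(X(J(8), 1/(-27 + K)) + G(-114)) = (20001 + 27312/(-47266))/(-1/(25*(-27 - 11)) - 114) = (20001 + 27312*(-1/47266))/(-1/25/(-38) - 114) = (20001 - 13656/23633)/(-1/25*(-1/38) - 114) = 472669977/(23633*(1/950 - 114)) = 472669977/(23633*(-108299/950)) = (472669977/23633)*(-950/108299) = -449036478150/2559430267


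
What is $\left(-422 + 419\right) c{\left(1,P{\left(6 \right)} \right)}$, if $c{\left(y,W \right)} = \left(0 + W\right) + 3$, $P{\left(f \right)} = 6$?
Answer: $-27$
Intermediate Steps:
$c{\left(y,W \right)} = 3 + W$ ($c{\left(y,W \right)} = W + 3 = 3 + W$)
$\left(-422 + 419\right) c{\left(1,P{\left(6 \right)} \right)} = \left(-422 + 419\right) \left(3 + 6\right) = \left(-3\right) 9 = -27$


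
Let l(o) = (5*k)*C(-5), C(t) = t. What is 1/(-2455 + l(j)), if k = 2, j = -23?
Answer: -1/2505 ≈ -0.00039920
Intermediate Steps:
l(o) = -50 (l(o) = (5*2)*(-5) = 10*(-5) = -50)
1/(-2455 + l(j)) = 1/(-2455 - 50) = 1/(-2505) = -1/2505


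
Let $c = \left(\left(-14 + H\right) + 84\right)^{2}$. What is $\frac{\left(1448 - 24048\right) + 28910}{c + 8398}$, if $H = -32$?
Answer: $\frac{3155}{4921} \approx 0.64113$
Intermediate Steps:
$c = 1444$ ($c = \left(\left(-14 - 32\right) + 84\right)^{2} = \left(-46 + 84\right)^{2} = 38^{2} = 1444$)
$\frac{\left(1448 - 24048\right) + 28910}{c + 8398} = \frac{\left(1448 - 24048\right) + 28910}{1444 + 8398} = \frac{\left(1448 - 24048\right) + 28910}{9842} = \left(-22600 + 28910\right) \frac{1}{9842} = 6310 \cdot \frac{1}{9842} = \frac{3155}{4921}$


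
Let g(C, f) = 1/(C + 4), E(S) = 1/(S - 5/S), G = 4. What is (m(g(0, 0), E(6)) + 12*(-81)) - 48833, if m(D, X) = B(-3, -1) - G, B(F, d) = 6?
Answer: -49803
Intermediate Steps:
g(C, f) = 1/(4 + C)
m(D, X) = 2 (m(D, X) = 6 - 1*4 = 6 - 4 = 2)
(m(g(0, 0), E(6)) + 12*(-81)) - 48833 = (2 + 12*(-81)) - 48833 = (2 - 972) - 48833 = -970 - 48833 = -49803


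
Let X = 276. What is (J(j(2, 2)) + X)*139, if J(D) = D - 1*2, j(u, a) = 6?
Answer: 38920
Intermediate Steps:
J(D) = -2 + D (J(D) = D - 2 = -2 + D)
(J(j(2, 2)) + X)*139 = ((-2 + 6) + 276)*139 = (4 + 276)*139 = 280*139 = 38920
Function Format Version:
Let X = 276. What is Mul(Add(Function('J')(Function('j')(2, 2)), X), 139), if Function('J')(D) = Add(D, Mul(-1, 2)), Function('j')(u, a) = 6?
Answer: 38920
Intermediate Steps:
Function('J')(D) = Add(-2, D) (Function('J')(D) = Add(D, -2) = Add(-2, D))
Mul(Add(Function('J')(Function('j')(2, 2)), X), 139) = Mul(Add(Add(-2, 6), 276), 139) = Mul(Add(4, 276), 139) = Mul(280, 139) = 38920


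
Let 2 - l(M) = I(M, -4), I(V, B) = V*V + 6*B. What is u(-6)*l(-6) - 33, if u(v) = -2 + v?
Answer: 47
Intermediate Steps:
I(V, B) = V² + 6*B
l(M) = 26 - M² (l(M) = 2 - (M² + 6*(-4)) = 2 - (M² - 24) = 2 - (-24 + M²) = 2 + (24 - M²) = 26 - M²)
u(-6)*l(-6) - 33 = (-2 - 6)*(26 - 1*(-6)²) - 33 = -8*(26 - 1*36) - 33 = -8*(26 - 36) - 33 = -8*(-10) - 33 = 80 - 33 = 47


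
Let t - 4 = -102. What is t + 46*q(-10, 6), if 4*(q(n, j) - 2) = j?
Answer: 63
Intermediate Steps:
t = -98 (t = 4 - 102 = -98)
q(n, j) = 2 + j/4
t + 46*q(-10, 6) = -98 + 46*(2 + (¼)*6) = -98 + 46*(2 + 3/2) = -98 + 46*(7/2) = -98 + 161 = 63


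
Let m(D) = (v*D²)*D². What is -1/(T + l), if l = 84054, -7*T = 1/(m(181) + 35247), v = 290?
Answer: -2178764982359/183133911827203385 ≈ -1.1897e-5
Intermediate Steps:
m(D) = 290*D⁴ (m(D) = (290*D²)*D² = 290*D⁴)
T = -1/2178764982359 (T = -1/(7*(290*181⁴ + 35247)) = -1/(7*(290*1073283121 + 35247)) = -1/(7*(311252105090 + 35247)) = -⅐/311252140337 = -⅐*1/311252140337 = -1/2178764982359 ≈ -4.5898e-13)
-1/(T + l) = -1/(-1/2178764982359 + 84054) = -1/183133911827203385/2178764982359 = -1*2178764982359/183133911827203385 = -2178764982359/183133911827203385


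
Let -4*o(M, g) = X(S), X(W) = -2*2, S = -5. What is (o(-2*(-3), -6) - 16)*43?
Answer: -645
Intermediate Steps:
X(W) = -4
o(M, g) = 1 (o(M, g) = -¼*(-4) = 1)
(o(-2*(-3), -6) - 16)*43 = (1 - 16)*43 = -15*43 = -645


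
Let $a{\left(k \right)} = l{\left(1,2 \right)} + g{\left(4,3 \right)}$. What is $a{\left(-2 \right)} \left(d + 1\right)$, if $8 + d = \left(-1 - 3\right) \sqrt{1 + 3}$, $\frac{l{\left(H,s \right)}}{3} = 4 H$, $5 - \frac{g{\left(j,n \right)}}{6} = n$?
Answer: $-360$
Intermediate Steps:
$g{\left(j,n \right)} = 30 - 6 n$
$l{\left(H,s \right)} = 12 H$ ($l{\left(H,s \right)} = 3 \cdot 4 H = 12 H$)
$a{\left(k \right)} = 24$ ($a{\left(k \right)} = 12 \cdot 1 + \left(30 - 18\right) = 12 + \left(30 - 18\right) = 12 + 12 = 24$)
$d = -16$ ($d = -8 + \left(-1 - 3\right) \sqrt{1 + 3} = -8 - 4 \sqrt{4} = -8 - 8 = -16$)
$a{\left(-2 \right)} \left(d + 1\right) = 24 \left(-16 + 1\right) = 24 \left(-15\right) = -360$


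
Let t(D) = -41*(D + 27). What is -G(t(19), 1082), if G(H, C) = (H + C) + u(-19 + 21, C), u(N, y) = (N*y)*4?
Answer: -7852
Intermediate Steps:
u(N, y) = 4*N*y
t(D) = -1107 - 41*D (t(D) = -41*(27 + D) = -1107 - 41*D)
G(H, C) = H + 9*C (G(H, C) = (H + C) + 4*(-19 + 21)*C = (C + H) + 4*2*C = (C + H) + 8*C = H + 9*C)
-G(t(19), 1082) = -((-1107 - 41*19) + 9*1082) = -((-1107 - 779) + 9738) = -(-1886 + 9738) = -1*7852 = -7852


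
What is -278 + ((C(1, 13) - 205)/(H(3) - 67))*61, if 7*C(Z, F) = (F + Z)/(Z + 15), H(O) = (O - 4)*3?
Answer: -55701/560 ≈ -99.466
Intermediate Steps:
H(O) = -12 + 3*O (H(O) = (-4 + O)*3 = -12 + 3*O)
C(Z, F) = (F + Z)/(7*(15 + Z)) (C(Z, F) = ((F + Z)/(Z + 15))/7 = ((F + Z)/(15 + Z))/7 = (F + Z)/(7*(15 + Z)))
-278 + ((C(1, 13) - 205)/(H(3) - 67))*61 = -278 + (((13 + 1)/(7*(15 + 1)) - 205)/((-12 + 3*3) - 67))*61 = -278 + (((1/7)*14/16 - 205)/((-12 + 9) - 67))*61 = -278 + (((1/7)*(1/16)*14 - 205)/(-3 - 67))*61 = -278 + ((1/8 - 205)/(-70))*61 = -278 - 1639/8*(-1/70)*61 = -278 + (1639/560)*61 = -278 + 99979/560 = -55701/560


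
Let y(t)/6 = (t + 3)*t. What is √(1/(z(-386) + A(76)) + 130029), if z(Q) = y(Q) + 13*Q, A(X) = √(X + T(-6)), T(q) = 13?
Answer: √(114686878291 + 130029*√89)/√(882010 + √89) ≈ 360.60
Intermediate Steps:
y(t) = 6*t*(3 + t) (y(t) = 6*((t + 3)*t) = 6*((3 + t)*t) = 6*(t*(3 + t)) = 6*t*(3 + t))
A(X) = √(13 + X) (A(X) = √(X + 13) = √(13 + X))
z(Q) = 13*Q + 6*Q*(3 + Q) (z(Q) = 6*Q*(3 + Q) + 13*Q = 13*Q + 6*Q*(3 + Q))
√(1/(z(-386) + A(76)) + 130029) = √(1/(-386*(31 + 6*(-386)) + √(13 + 76)) + 130029) = √(1/(-386*(31 - 2316) + √89) + 130029) = √(1/(-386*(-2285) + √89) + 130029) = √(1/(882010 + √89) + 130029) = √(130029 + 1/(882010 + √89))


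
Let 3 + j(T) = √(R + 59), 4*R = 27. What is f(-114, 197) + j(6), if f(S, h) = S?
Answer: -117 + √263/2 ≈ -108.89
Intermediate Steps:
R = 27/4 (R = (¼)*27 = 27/4 ≈ 6.7500)
j(T) = -3 + √263/2 (j(T) = -3 + √(27/4 + 59) = -3 + √(263/4) = -3 + √263/2)
f(-114, 197) + j(6) = -114 + (-3 + √263/2) = -117 + √263/2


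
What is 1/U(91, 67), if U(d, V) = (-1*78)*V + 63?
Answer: -1/5163 ≈ -0.00019369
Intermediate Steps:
U(d, V) = 63 - 78*V (U(d, V) = -78*V + 63 = 63 - 78*V)
1/U(91, 67) = 1/(63 - 78*67) = 1/(63 - 5226) = 1/(-5163) = -1/5163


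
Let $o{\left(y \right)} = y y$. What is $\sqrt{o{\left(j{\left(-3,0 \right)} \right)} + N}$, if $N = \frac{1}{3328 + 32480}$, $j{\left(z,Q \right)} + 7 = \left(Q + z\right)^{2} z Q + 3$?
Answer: $\frac{\sqrt{1282215102}}{8952} \approx 4.0$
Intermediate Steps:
$j{\left(z,Q \right)} = -4 + Q z \left(Q + z\right)^{2}$ ($j{\left(z,Q \right)} = -7 + \left(\left(Q + z\right)^{2} z Q + 3\right) = -7 + \left(z \left(Q + z\right)^{2} Q + 3\right) = -7 + \left(Q z \left(Q + z\right)^{2} + 3\right) = -7 + \left(3 + Q z \left(Q + z\right)^{2}\right) = -4 + Q z \left(Q + z\right)^{2}$)
$o{\left(y \right)} = y^{2}$
$N = \frac{1}{35808} \approx 2.7927 \cdot 10^{-5}$
$\sqrt{o{\left(j{\left(-3,0 \right)} \right)} + N} = \sqrt{\left(-4 + 0 \left(-3\right) \left(0 - 3\right)^{2}\right)^{2} + \frac{1}{35808}} = \sqrt{\left(-4 + 0 \left(-3\right) \left(-3\right)^{2}\right)^{2} + \frac{1}{35808}} = \sqrt{\left(-4 + 0 \left(-3\right) 9\right)^{2} + \frac{1}{35808}} = \sqrt{\left(-4 + 0\right)^{2} + \frac{1}{35808}} = \sqrt{\left(-4\right)^{2} + \frac{1}{35808}} = \sqrt{16 + \frac{1}{35808}} = \sqrt{\frac{572929}{35808}} = \frac{\sqrt{1282215102}}{8952}$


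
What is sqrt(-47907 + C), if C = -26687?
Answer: I*sqrt(74594) ≈ 273.12*I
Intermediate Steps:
sqrt(-47907 + C) = sqrt(-47907 - 26687) = sqrt(-74594) = I*sqrt(74594)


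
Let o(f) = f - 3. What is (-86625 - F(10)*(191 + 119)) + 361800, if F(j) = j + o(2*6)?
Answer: 269285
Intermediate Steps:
o(f) = -3 + f
F(j) = 9 + j (F(j) = j + (-3 + 2*6) = j + (-3 + 12) = j + 9 = 9 + j)
(-86625 - F(10)*(191 + 119)) + 361800 = (-86625 - (9 + 10)*(191 + 119)) + 361800 = (-86625 - 19*310) + 361800 = (-86625 - 1*5890) + 361800 = (-86625 - 5890) + 361800 = -92515 + 361800 = 269285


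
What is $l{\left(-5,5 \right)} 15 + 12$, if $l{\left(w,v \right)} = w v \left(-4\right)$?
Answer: $1512$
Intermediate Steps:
$l{\left(w,v \right)} = - 4 v w$ ($l{\left(w,v \right)} = v w \left(-4\right) = - 4 v w$)
$l{\left(-5,5 \right)} 15 + 12 = \left(-4\right) 5 \left(-5\right) 15 + 12 = 100 \cdot 15 + 12 = 1500 + 12 = 1512$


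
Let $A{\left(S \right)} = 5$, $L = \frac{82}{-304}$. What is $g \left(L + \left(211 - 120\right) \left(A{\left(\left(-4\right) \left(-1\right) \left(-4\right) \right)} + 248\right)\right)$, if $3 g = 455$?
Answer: $\frac{530750675}{152} \approx 3.4918 \cdot 10^{6}$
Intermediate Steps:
$L = - \frac{41}{152}$ ($L = 82 \left(- \frac{1}{304}\right) = - \frac{41}{152} \approx -0.26974$)
$g = \frac{455}{3}$ ($g = \frac{1}{3} \cdot 455 = \frac{455}{3} \approx 151.67$)
$g \left(L + \left(211 - 120\right) \left(A{\left(\left(-4\right) \left(-1\right) \left(-4\right) \right)} + 248\right)\right) = \frac{455 \left(- \frac{41}{152} + \left(211 - 120\right) \left(5 + 248\right)\right)}{3} = \frac{455 \left(- \frac{41}{152} + 91 \cdot 253\right)}{3} = \frac{455 \left(- \frac{41}{152} + 23023\right)}{3} = \frac{455}{3} \cdot \frac{3499455}{152} = \frac{530750675}{152}$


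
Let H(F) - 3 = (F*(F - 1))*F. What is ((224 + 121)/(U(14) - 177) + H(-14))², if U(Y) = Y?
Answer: 229513813776/26569 ≈ 8.6384e+6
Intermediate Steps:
H(F) = 3 + F²*(-1 + F) (H(F) = 3 + (F*(F - 1))*F = 3 + (F*(-1 + F))*F = 3 + F²*(-1 + F))
((224 + 121)/(U(14) - 177) + H(-14))² = ((224 + 121)/(14 - 177) + (3 + (-14)³ - 1*(-14)²))² = (345/(-163) + (3 - 2744 - 1*196))² = (345*(-1/163) + (3 - 2744 - 196))² = (-345/163 - 2937)² = (-479076/163)² = 229513813776/26569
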